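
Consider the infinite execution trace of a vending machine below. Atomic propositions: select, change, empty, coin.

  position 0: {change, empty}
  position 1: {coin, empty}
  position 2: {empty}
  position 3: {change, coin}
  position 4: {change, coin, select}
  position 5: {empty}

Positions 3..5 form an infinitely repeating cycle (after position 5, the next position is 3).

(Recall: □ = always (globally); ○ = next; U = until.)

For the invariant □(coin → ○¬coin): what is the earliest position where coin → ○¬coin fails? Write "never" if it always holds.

Check coin → ○¬coin at each position in order: 0 ✓, 1 ✓, 2 ✓.
At position 3 the labels are {change, coin} and the next position 4 has {change, coin, select}, so coin → ○¬coin is false there. This is the first violation.

3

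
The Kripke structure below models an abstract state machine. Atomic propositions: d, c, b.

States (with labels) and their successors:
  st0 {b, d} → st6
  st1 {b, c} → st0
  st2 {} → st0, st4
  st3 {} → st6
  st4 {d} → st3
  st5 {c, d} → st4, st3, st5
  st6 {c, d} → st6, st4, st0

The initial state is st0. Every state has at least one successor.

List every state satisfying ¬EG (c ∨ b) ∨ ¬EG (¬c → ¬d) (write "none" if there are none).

{st0, st1, st2, st3, st4}

States satisfying c ∨ b: {st0, st1, st5, st6}.
States satisfying EG (c ∨ b): {st0, st1, st5, st6}.
States satisfying ¬EG (c ∨ b): {st2, st3, st4}.
States satisfying ¬c → ¬d: {st1, st2, st3, st5, st6}.
States satisfying EG (¬c → ¬d): {st3, st5, st6}.
States satisfying ¬EG (¬c → ¬d): {st0, st1, st2, st4}.
States satisfying ¬EG (c ∨ b) ∨ ¬EG (¬c → ¬d): {st0, st1, st2, st3, st4}.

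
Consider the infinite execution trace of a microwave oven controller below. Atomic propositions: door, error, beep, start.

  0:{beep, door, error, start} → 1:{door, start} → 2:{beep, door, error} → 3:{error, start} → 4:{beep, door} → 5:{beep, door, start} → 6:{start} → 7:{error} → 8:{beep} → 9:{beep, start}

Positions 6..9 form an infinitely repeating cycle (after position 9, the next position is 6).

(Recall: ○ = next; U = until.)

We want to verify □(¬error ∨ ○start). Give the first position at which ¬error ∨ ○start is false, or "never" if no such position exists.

3

Check ¬error ∨ ○start at each position in order: 0 ✓, 1 ✓, 2 ✓.
At position 3 the labels are {error, start} and the next position 4 has {beep, door}, so ¬error ∨ ○start is false there. This is the first violation.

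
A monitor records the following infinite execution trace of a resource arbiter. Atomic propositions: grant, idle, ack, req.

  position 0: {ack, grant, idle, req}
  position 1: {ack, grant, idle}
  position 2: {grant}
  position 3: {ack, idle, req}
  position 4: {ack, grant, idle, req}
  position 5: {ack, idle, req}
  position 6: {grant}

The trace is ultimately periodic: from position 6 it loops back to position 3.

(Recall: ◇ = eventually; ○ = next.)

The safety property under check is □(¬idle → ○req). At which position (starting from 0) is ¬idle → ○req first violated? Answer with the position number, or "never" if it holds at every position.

¬idle → ○req holds at every position 0..6, and those are all the positions the trace ever visits, so the invariant □(¬idle → ○req) is never violated.

never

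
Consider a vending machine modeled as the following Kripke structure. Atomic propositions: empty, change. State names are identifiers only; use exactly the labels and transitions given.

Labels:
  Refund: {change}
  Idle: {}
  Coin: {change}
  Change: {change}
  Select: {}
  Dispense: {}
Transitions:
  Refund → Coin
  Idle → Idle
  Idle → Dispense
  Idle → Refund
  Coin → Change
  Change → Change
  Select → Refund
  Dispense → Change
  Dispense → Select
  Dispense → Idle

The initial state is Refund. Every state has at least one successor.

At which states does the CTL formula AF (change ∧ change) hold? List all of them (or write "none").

{Refund, Coin, Change, Select}

States satisfying change ∧ change: {Refund, Coin, Change}.
States satisfying AF (change ∧ change): {Refund, Coin, Change, Select}.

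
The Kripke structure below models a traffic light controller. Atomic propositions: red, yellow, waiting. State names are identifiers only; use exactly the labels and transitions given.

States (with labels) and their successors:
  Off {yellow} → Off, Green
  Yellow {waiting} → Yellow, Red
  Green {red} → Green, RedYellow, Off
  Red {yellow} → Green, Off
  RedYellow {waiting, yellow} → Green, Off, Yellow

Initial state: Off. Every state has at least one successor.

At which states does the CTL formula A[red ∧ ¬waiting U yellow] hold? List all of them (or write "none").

{Off, Red, RedYellow}

States satisfying red ∧ ¬waiting: {Green}.
States satisfying yellow: {Off, Red, RedYellow}.
States satisfying A[red ∧ ¬waiting U yellow]: {Off, Red, RedYellow}.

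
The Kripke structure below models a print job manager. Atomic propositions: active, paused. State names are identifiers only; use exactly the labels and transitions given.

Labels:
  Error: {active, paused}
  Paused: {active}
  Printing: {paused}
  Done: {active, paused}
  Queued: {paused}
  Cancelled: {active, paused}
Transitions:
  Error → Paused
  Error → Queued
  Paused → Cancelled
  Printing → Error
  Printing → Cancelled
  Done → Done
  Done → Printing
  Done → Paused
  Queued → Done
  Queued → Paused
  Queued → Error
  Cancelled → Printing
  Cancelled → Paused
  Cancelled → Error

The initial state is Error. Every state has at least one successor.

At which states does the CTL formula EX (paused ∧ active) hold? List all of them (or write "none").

States satisfying paused ∧ active: {Error, Done, Cancelled}.
States satisfying EX (paused ∧ active): {Paused, Printing, Done, Queued, Cancelled}.

{Paused, Printing, Done, Queued, Cancelled}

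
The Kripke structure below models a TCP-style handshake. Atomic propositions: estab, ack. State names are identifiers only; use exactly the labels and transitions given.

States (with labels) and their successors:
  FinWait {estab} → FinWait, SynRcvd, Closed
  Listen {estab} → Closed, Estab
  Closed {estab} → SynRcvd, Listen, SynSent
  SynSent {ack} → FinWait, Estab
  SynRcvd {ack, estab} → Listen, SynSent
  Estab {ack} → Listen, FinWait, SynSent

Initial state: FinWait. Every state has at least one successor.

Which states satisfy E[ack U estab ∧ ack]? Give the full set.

{SynRcvd}

States satisfying ack: {SynSent, SynRcvd, Estab}.
States satisfying estab ∧ ack: {SynRcvd}.
States satisfying E[ack U estab ∧ ack]: {SynRcvd}.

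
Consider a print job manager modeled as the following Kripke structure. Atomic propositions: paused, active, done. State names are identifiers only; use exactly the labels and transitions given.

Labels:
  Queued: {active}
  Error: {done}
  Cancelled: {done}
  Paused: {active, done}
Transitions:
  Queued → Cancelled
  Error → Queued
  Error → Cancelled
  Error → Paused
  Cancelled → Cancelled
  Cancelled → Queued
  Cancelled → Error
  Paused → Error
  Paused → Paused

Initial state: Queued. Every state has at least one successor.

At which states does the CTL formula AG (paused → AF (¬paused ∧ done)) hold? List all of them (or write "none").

States satisfying paused → AF (¬paused ∧ done): {Queued, Error, Cancelled, Paused}.
States satisfying AG (paused → AF (¬paused ∧ done)): {Queued, Error, Cancelled, Paused}.

{Queued, Error, Cancelled, Paused}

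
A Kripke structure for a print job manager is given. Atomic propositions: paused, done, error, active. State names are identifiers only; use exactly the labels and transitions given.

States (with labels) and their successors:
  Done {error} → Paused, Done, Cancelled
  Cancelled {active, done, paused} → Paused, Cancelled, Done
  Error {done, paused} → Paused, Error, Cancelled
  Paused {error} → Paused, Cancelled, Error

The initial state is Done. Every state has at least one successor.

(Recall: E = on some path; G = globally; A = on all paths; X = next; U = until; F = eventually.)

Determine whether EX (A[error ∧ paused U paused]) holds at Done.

States satisfying A[error ∧ paused U paused]: {Cancelled, Error}.
States satisfying EX (A[error ∧ paused U paused]): {Done, Cancelled, Error, Paused}.
Done ∈ Sat(EX (A[error ∧ paused U paused])).

Satisfied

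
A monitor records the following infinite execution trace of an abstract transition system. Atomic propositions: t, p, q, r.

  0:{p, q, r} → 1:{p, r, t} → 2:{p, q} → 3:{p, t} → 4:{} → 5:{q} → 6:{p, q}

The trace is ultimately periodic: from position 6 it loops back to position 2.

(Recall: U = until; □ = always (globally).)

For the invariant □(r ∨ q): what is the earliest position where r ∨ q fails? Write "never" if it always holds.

3

Check r ∨ q at each position in order: 0 ✓, 1 ✓, 2 ✓.
At position 3 the labels are {p, t}, so r ∨ q is false there. This is the first violation.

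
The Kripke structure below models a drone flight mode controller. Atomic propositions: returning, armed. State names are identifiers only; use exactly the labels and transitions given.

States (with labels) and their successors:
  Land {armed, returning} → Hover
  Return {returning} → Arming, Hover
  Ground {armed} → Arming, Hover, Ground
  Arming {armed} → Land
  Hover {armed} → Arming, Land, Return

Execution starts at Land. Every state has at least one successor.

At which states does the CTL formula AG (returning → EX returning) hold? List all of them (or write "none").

States satisfying returning → EX returning: {Ground, Arming, Hover}.
States satisfying AG (returning → EX returning): ∅.

none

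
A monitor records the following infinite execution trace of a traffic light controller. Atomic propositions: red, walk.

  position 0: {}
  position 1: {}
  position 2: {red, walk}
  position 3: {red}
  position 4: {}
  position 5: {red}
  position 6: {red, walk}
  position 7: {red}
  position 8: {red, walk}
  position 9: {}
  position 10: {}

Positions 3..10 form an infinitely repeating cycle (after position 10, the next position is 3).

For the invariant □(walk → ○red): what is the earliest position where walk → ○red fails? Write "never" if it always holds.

8

Check walk → ○red at each position in order: 0 ✓, 1 ✓, 2 ✓, 3 ✓, 4 ✓, 5 ✓, 6 ✓, 7 ✓.
At position 8 the labels are {red, walk} and the next position 9 has {}, so walk → ○red is false there. This is the first violation.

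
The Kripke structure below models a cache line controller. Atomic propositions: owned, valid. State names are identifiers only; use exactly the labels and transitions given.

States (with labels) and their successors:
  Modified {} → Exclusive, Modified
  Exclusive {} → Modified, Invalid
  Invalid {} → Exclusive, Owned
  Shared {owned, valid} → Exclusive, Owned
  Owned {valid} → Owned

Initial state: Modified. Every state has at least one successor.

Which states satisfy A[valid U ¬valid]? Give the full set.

States satisfying valid: {Shared, Owned}.
States satisfying ¬valid: {Modified, Exclusive, Invalid}.
States satisfying A[valid U ¬valid]: {Modified, Exclusive, Invalid}.

{Modified, Exclusive, Invalid}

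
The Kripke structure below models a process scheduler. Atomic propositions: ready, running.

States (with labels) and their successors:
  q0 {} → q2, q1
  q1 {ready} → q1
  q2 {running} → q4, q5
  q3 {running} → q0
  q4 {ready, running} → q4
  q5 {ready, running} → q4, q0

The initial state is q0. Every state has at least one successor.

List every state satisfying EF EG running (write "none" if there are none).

{q0, q2, q3, q4, q5}

States satisfying EG running: {q2, q4, q5}.
States satisfying EF EG running: {q0, q2, q3, q4, q5}.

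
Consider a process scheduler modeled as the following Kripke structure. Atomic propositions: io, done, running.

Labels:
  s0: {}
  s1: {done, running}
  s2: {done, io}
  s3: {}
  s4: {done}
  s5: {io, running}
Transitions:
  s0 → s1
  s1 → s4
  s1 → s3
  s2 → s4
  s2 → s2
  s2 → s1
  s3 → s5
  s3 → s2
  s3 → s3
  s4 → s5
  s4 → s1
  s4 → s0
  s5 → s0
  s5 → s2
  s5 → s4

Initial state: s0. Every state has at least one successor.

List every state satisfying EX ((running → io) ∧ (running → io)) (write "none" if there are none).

States satisfying (running → io) ∧ (running → io): {s0, s2, s3, s4, s5}.
States satisfying EX ((running → io) ∧ (running → io)): {s1, s2, s3, s4, s5}.

{s1, s2, s3, s4, s5}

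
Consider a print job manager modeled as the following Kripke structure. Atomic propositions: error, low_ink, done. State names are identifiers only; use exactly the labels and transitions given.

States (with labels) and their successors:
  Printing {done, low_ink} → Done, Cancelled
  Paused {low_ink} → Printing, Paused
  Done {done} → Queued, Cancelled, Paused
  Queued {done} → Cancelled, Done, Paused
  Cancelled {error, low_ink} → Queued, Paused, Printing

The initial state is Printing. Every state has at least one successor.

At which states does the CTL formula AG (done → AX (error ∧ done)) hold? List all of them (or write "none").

States satisfying done → AX (error ∧ done): {Paused, Cancelled}.
States satisfying AG (done → AX (error ∧ done)): ∅.

none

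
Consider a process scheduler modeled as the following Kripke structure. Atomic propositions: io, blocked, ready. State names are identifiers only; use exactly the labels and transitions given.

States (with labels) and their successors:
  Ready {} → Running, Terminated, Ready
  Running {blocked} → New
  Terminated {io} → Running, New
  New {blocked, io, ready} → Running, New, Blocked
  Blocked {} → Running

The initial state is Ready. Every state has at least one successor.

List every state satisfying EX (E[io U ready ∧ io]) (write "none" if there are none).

States satisfying E[io U ready ∧ io]: {Terminated, New}.
States satisfying EX (E[io U ready ∧ io]): {Ready, Running, Terminated, New}.

{Ready, Running, Terminated, New}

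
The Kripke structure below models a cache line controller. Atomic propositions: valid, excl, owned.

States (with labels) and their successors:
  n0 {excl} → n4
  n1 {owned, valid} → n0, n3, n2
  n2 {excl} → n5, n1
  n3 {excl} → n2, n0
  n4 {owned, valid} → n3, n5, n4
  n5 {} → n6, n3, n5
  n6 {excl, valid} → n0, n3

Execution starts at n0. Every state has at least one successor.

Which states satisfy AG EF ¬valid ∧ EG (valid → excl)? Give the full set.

{n2, n3, n5, n6}

States satisfying EF ¬valid: {n0, n1, n2, n3, n4, n5, n6}.
States satisfying AG EF ¬valid: {n0, n1, n2, n3, n4, n5, n6}.
States satisfying valid → excl: {n0, n2, n3, n5, n6}.
States satisfying EG (valid → excl): {n2, n3, n5, n6}.
States satisfying AG EF ¬valid ∧ EG (valid → excl): {n2, n3, n5, n6}.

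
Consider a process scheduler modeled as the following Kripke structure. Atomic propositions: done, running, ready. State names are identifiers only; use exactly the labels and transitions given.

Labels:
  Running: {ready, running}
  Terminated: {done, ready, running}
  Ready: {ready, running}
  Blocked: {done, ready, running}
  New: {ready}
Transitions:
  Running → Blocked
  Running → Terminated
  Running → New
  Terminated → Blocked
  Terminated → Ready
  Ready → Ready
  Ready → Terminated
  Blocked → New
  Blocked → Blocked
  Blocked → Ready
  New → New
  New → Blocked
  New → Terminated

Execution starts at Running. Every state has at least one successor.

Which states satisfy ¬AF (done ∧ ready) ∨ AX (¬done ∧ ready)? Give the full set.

{Running, Ready, New}

States satisfying done ∧ ready: {Terminated, Blocked}.
States satisfying AF (done ∧ ready): {Terminated, Blocked}.
States satisfying ¬AF (done ∧ ready): {Running, Ready, New}.
States satisfying ¬done ∧ ready: {Running, Ready, New}.
States satisfying AX (¬done ∧ ready): ∅.
States satisfying ¬AF (done ∧ ready) ∨ AX (¬done ∧ ready): {Running, Ready, New}.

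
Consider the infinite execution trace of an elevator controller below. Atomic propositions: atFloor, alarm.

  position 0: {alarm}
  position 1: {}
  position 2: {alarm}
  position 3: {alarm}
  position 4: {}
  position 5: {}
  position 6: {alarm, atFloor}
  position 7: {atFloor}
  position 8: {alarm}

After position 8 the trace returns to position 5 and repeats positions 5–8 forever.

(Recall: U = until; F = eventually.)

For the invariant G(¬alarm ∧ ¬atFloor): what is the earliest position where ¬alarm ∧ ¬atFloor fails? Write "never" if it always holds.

At position 0 the labels are {alarm}, so ¬alarm ∧ ¬atFloor is false there. This is the first violation.

0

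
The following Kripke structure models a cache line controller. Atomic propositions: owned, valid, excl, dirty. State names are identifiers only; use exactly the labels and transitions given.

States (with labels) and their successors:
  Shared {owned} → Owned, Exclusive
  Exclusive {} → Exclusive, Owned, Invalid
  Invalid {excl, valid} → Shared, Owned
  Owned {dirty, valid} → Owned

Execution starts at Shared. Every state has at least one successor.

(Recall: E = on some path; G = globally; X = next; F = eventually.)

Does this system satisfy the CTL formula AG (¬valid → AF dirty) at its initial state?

States satisfying ¬valid → AF dirty: {Invalid, Owned}.
States satisfying AG (¬valid → AF dirty): {Owned}.
Exclusive is reachable from Shared and violates ¬valid → AF dirty, so AG fails at Shared.
Shared ∉ Sat(AG (¬valid → AF dirty)).

No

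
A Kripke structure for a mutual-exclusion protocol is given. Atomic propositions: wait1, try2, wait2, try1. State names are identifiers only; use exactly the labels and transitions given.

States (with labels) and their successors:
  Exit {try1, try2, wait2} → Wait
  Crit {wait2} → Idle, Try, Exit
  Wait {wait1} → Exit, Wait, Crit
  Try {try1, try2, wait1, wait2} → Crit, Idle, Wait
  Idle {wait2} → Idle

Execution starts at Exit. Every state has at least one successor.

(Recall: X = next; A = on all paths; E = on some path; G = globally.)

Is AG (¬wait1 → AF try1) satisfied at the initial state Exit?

States satisfying ¬wait1 → AF try1: {Exit, Wait, Try}.
States satisfying AG (¬wait1 → AF try1): ∅.
Crit is reachable from Exit and violates ¬wait1 → AF try1, so AG fails at Exit.
Exit ∉ Sat(AG (¬wait1 → AF try1)).

No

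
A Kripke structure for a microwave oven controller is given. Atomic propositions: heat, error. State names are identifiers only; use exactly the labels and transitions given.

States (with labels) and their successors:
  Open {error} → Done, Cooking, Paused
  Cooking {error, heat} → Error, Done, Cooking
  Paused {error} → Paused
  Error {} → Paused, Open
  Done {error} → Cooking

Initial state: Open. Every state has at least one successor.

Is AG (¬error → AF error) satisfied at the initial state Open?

Satisfied

States satisfying ¬error → AF error: {Open, Cooking, Paused, Error, Done}.
States satisfying AG (¬error → AF error): {Open, Cooking, Paused, Error, Done}.
Every state reachable from Open satisfies ¬error → AF error.
Open ∈ Sat(AG (¬error → AF error)).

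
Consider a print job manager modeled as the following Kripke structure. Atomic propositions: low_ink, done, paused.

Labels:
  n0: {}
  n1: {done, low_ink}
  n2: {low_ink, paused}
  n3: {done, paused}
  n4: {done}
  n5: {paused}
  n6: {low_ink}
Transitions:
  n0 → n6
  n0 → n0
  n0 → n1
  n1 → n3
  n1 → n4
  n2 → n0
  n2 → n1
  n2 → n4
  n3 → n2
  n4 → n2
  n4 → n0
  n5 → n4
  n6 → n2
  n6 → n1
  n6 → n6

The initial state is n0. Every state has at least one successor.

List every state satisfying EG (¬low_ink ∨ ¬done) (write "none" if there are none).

States satisfying ¬low_ink ∨ ¬done: {n0, n2, n3, n4, n5, n6}.
States satisfying EG (¬low_ink ∨ ¬done): {n0, n2, n3, n4, n5, n6}.

{n0, n2, n3, n4, n5, n6}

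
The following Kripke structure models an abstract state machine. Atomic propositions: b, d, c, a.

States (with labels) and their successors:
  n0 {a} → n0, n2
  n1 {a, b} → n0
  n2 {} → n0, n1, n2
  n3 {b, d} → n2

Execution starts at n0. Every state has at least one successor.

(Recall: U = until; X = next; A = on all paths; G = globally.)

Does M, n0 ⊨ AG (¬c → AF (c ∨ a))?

States satisfying ¬c → AF (c ∨ a): {n0, n1}.
States satisfying AG (¬c → AF (c ∨ a)): ∅.
n2 is reachable from n0 and violates ¬c → AF (c ∨ a), so AG fails at n0.
n0 ∉ Sat(AG (¬c → AF (c ∨ a))).

Violated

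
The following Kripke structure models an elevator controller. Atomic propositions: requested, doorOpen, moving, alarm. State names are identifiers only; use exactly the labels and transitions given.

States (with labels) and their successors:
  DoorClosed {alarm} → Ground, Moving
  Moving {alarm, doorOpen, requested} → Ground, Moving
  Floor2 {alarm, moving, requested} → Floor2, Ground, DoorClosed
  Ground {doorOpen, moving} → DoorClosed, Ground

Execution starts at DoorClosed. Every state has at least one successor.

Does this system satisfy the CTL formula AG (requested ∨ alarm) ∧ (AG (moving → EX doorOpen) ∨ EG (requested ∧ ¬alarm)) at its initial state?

States satisfying requested ∨ alarm: {DoorClosed, Moving, Floor2}.
States satisfying AG (requested ∨ alarm): ∅.
States satisfying moving → EX doorOpen: {DoorClosed, Moving, Floor2, Ground}.
States satisfying AG (moving → EX doorOpen): {DoorClosed, Moving, Floor2, Ground}.
States satisfying requested ∧ ¬alarm: ∅.
States satisfying EG (requested ∧ ¬alarm): ∅.
States satisfying AG (requested ∨ alarm) ∧ (AG (moving → EX doorOpen) ∨ EG (requested ∧ ¬alarm)): ∅.
DoorClosed ∉ Sat(AG (requested ∨ alarm) ∧ (AG (moving → EX doorOpen) ∨ EG (requested ∧ ¬alarm))).

Violated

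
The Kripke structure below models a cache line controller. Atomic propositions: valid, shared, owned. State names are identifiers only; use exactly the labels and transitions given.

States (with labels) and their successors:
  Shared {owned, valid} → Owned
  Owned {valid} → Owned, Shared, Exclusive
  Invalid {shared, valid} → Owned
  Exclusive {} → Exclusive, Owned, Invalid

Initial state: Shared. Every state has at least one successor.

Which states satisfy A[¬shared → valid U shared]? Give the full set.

{Invalid}

States satisfying ¬shared → valid: {Shared, Owned, Invalid}.
States satisfying shared: {Invalid}.
States satisfying A[¬shared → valid U shared]: {Invalid}.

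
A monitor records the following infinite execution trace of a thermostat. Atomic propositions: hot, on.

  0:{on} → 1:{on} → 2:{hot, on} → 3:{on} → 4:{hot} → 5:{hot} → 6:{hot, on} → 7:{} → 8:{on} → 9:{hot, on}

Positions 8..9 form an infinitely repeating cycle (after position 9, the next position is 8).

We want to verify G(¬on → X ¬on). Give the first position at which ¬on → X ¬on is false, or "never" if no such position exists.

Check ¬on → X ¬on at each position in order: 0 ✓, 1 ✓, 2 ✓, 3 ✓, 4 ✓.
At position 5 the labels are {hot} and the next position 6 has {hot, on}, so ¬on → X ¬on is false there. This is the first violation.

5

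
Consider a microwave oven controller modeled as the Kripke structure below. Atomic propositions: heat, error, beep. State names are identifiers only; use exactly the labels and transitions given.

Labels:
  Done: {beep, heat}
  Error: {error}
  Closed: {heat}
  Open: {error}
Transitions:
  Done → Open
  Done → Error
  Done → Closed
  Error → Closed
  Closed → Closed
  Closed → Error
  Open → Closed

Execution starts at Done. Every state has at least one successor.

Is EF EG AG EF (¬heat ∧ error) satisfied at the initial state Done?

Yes

States satisfying EG AG EF (¬heat ∧ error): {Done, Error, Closed, Open}.
States satisfying EF EG AG EF (¬heat ∧ error): {Done, Error, Closed, Open}.
Some path from Done reaches a state where EG AG EF (¬heat ∧ error) holds.
Done ∈ Sat(EF EG AG EF (¬heat ∧ error)).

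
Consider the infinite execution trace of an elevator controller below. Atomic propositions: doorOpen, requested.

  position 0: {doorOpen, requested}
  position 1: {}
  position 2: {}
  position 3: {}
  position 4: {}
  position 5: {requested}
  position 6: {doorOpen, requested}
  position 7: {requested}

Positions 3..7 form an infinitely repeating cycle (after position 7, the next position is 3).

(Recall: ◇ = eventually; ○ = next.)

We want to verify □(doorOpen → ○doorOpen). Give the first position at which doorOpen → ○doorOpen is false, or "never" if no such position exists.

0

At position 0 the labels are {doorOpen, requested} and the next position 1 has {}, so doorOpen → ○doorOpen is false there. This is the first violation.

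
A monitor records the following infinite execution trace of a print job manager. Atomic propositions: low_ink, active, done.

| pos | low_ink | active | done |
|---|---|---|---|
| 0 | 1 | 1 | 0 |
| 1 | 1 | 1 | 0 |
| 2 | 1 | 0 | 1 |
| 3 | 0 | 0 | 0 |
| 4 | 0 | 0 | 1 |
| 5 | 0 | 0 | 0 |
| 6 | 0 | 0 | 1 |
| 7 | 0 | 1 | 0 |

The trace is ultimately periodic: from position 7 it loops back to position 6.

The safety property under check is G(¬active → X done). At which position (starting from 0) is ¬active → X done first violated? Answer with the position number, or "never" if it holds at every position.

Check ¬active → X done at each position in order: 0 ✓, 1 ✓.
At position 2 the labels are {done, low_ink} and the next position 3 has {}, so ¬active → X done is false there. This is the first violation.

2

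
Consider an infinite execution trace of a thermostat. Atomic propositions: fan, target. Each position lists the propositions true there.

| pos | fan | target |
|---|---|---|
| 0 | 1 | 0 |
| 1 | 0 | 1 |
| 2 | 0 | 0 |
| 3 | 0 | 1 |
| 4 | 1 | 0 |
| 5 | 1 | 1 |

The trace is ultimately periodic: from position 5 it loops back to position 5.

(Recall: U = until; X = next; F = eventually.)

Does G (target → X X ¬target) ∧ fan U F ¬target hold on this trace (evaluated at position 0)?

target → X X ¬target must hold at every position from 0 onward. It fails at position 1, so G (target → X X ¬target) is false.
Positions where target holds: 1, 3, 5.
Check X X ¬target at each: 1→fails, 3→fails, 5→fails.
Walking from position 0: F ¬target first holds at position 0, and fan holds at every earlier position along the way, so fan U F ¬target holds.
At position 0: G (target → X X ¬target) is false; fan U F ¬target is true; so G (target → X X ¬target) ∧ fan U F ¬target is false.

Violated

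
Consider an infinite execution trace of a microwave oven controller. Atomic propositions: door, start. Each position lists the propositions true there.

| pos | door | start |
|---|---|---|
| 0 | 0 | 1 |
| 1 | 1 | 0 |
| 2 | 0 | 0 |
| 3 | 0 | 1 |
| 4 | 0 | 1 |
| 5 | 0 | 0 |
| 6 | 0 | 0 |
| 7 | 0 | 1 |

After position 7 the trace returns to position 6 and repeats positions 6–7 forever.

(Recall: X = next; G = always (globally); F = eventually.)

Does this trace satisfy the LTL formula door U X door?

Holds

Walking from position 0: X door first holds at position 0, and door holds at every earlier position along the way, so door U X door holds.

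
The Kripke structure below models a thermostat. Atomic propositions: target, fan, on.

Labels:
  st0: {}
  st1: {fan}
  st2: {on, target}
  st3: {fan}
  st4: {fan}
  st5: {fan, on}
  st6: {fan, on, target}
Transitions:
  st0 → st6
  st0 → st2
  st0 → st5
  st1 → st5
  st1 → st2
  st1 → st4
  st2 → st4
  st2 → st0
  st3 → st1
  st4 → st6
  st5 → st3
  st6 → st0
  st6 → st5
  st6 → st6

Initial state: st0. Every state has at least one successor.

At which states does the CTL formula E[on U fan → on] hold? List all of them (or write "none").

{st0, st2, st5, st6}

States satisfying on: {st2, st5, st6}.
States satisfying fan → on: {st0, st2, st5, st6}.
States satisfying E[on U fan → on]: {st0, st2, st5, st6}.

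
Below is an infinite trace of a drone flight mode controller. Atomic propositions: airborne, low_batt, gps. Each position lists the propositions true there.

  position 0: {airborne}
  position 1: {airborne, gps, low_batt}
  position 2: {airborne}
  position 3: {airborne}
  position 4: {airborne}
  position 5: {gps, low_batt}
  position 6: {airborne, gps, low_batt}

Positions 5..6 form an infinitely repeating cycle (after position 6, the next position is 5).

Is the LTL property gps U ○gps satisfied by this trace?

Walking from position 0: ○gps first holds at position 0, and gps holds at every earlier position along the way, so gps U ○gps holds.

Yes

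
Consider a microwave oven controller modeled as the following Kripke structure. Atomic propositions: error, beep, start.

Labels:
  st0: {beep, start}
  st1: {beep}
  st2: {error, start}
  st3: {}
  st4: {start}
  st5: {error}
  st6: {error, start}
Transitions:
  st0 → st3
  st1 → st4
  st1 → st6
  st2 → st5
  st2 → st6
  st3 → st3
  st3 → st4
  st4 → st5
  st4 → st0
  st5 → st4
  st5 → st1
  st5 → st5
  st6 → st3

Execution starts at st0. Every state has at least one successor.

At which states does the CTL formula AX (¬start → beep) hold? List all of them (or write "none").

States satisfying ¬start → beep: {st0, st1, st2, st4, st6}.
States satisfying AX (¬start → beep): {st1}.

{st1}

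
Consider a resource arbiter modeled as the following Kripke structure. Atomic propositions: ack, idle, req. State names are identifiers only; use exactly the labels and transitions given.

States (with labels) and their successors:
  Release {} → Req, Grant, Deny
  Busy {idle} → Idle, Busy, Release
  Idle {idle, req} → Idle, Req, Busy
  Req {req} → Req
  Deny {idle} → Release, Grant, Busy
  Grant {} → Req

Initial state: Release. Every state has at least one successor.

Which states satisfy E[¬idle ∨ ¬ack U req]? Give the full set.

{Release, Busy, Idle, Req, Deny, Grant}

States satisfying ¬idle ∨ ¬ack: {Release, Busy, Idle, Req, Deny, Grant}.
States satisfying req: {Idle, Req}.
States satisfying E[¬idle ∨ ¬ack U req]: {Release, Busy, Idle, Req, Deny, Grant}.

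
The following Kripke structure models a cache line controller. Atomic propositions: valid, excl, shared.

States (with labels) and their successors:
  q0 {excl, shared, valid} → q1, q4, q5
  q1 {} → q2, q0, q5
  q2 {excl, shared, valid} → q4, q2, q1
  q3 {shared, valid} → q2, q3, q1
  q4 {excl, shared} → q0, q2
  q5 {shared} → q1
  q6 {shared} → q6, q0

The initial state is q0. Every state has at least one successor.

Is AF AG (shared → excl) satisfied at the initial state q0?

States satisfying AG (shared → excl): ∅.
States satisfying AF AG (shared → excl): ∅.
There is a path from q0 along which AG (shared → excl) never holds.
q0 ∉ Sat(AF AG (shared → excl)).

Violated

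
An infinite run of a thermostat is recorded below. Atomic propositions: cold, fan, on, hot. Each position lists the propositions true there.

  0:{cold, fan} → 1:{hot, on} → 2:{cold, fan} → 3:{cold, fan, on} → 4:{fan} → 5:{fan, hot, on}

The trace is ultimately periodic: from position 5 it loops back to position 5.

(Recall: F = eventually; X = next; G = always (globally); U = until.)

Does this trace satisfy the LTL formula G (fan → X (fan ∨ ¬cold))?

fan → X (fan ∨ ¬cold) holds at every position 0..5, and those are all positions ever visited, so G (fan → X (fan ∨ ¬cold)) holds.
Positions where fan holds: 0, 2, 3, 4, 5.
Check X (fan ∨ ¬cold) at each: 0→ok, 2→ok, 3→ok, 4→ok, 5→ok.

Holds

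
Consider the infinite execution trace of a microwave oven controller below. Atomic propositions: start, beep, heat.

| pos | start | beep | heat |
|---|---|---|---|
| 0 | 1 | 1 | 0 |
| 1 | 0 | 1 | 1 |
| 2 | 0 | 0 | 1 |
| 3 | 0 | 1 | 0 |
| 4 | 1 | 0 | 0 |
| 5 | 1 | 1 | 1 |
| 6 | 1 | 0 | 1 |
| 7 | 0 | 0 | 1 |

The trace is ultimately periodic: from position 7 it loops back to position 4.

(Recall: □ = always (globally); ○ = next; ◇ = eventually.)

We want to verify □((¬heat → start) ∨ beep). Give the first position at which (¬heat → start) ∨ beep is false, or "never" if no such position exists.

never

(¬heat → start) ∨ beep holds at every position 0..7, and those are all the positions the trace ever visits, so the invariant □((¬heat → start) ∨ beep) is never violated.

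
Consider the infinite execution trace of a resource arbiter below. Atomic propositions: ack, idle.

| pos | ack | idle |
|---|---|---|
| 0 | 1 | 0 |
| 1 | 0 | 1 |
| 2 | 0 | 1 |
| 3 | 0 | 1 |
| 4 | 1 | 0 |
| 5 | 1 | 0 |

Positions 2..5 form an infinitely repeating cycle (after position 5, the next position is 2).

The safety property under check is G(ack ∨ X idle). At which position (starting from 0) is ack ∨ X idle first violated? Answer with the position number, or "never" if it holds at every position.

3

Check ack ∨ X idle at each position in order: 0 ✓, 1 ✓, 2 ✓.
At position 3 the labels are {idle} and the next position 4 has {ack}, so ack ∨ X idle is false there. This is the first violation.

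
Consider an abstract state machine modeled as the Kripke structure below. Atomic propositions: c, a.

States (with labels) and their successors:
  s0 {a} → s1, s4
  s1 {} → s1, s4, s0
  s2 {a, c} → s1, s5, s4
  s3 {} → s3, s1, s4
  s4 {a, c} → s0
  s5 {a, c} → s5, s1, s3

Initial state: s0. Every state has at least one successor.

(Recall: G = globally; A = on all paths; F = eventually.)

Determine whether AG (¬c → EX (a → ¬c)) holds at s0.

States satisfying ¬c → EX (a → ¬c): {s0, s1, s2, s3, s4, s5}.
States satisfying AG (¬c → EX (a → ¬c)): {s0, s1, s2, s3, s4, s5}.
Every state reachable from s0 satisfies ¬c → EX (a → ¬c).
s0 ∈ Sat(AG (¬c → EX (a → ¬c))).

Satisfied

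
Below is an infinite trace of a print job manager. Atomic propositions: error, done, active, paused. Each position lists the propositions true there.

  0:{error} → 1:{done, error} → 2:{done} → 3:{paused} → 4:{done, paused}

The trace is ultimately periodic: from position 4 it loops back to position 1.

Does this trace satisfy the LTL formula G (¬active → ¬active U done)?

Yes

¬active → ¬active U done holds at every position 0..4, and those are all positions ever visited, so G (¬active → ¬active U done) holds.
Positions where ¬active holds: 0, 1, 2, 3, 4.
Check ¬active U done at each: 0→ok, 1→ok, 2→ok, 3→ok, 4→ok.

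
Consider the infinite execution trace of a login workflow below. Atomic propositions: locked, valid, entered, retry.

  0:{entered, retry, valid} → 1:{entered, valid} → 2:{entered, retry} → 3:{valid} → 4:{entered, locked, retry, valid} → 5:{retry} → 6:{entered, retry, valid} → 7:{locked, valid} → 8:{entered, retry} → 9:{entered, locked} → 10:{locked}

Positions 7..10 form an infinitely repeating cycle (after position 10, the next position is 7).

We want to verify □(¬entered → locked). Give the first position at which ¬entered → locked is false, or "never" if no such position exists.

3

Check ¬entered → locked at each position in order: 0 ✓, 1 ✓, 2 ✓.
At position 3 the labels are {valid}, so ¬entered → locked is false there. This is the first violation.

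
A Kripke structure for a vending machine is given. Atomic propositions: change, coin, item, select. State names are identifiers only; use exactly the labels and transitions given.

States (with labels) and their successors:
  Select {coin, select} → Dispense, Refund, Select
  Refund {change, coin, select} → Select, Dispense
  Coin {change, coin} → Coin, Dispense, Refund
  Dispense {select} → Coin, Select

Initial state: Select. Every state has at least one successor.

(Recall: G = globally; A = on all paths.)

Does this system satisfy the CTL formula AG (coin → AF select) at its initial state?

Does not hold

States satisfying coin → AF select: {Select, Refund, Dispense}.
States satisfying AG (coin → AF select): ∅.
Coin is reachable from Select and violates coin → AF select, so AG fails at Select.
Select ∉ Sat(AG (coin → AF select)).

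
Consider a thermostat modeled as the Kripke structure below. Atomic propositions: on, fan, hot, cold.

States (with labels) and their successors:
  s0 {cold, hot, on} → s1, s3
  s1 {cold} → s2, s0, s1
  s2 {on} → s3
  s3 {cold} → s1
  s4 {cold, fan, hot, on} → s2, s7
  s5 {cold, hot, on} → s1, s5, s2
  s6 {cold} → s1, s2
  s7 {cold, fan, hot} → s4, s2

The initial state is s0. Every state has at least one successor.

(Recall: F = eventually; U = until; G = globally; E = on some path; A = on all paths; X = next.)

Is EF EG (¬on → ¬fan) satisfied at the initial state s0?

Holds

States satisfying EG (¬on → ¬fan): {s0, s1, s2, s3, s4, s5, s6}.
States satisfying EF EG (¬on → ¬fan): {s0, s1, s2, s3, s4, s5, s6, s7}.
Some path from s0 reaches a state where EG (¬on → ¬fan) holds.
s0 ∈ Sat(EF EG (¬on → ¬fan)).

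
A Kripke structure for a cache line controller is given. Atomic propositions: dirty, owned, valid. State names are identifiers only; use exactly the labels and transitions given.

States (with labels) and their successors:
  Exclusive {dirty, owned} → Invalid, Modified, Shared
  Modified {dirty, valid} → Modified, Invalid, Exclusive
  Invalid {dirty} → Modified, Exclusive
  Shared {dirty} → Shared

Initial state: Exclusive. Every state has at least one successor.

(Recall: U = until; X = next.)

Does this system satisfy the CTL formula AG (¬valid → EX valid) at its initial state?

States satisfying ¬valid → EX valid: {Exclusive, Modified, Invalid}.
States satisfying AG (¬valid → EX valid): ∅.
Shared is reachable from Exclusive and violates ¬valid → EX valid, so AG fails at Exclusive.
Exclusive ∉ Sat(AG (¬valid → EX valid)).

No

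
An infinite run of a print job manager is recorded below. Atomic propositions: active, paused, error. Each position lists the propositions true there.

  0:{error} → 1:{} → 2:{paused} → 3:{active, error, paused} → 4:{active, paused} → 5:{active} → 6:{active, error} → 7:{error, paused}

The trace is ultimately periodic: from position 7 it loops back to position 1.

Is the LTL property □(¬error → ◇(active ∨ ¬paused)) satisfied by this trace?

Yes

¬error → ◇(active ∨ ¬paused) holds at every position 0..7, and those are all positions ever visited, so □(¬error → ◇(active ∨ ¬paused)) holds.
Positions where ¬error holds: 1, 2, 4, 5.
Check ◇(active ∨ ¬paused) at each: 1→ok, 2→ok, 4→ok, 5→ok.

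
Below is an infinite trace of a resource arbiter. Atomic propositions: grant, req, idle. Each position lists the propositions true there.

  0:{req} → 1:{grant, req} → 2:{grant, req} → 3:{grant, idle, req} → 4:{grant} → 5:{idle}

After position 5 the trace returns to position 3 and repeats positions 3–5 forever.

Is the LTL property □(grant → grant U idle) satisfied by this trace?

Satisfied

grant → grant U idle holds at every position 0..5, and those are all positions ever visited, so □(grant → grant U idle) holds.
Positions where grant holds: 1, 2, 3, 4.
Check grant U idle at each: 1→ok, 2→ok, 3→ok, 4→ok.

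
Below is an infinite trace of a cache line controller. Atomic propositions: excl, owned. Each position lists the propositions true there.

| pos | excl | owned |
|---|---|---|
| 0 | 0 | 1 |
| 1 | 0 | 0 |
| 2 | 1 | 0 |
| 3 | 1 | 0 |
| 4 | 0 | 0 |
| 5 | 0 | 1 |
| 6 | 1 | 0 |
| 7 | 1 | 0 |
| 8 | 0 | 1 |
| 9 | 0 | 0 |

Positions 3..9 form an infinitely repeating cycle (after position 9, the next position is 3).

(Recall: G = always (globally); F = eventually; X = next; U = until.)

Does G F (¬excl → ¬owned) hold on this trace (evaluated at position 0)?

Yes

F (¬excl → ¬owned) holds at every position 0..9, and those are all positions ever visited, so G F (¬excl → ¬owned) holds.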